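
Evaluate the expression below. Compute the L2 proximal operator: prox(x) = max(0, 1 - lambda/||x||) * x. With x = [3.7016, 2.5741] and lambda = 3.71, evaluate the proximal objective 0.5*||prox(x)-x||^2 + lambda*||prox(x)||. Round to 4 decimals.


Step 1: Compute ||x||.
||x|| = 4.5086
Step 2: Compute scaling factor.
scale = max(0, 1 - 3.71/4.5086) = 0.1771
Step 3: prox(x) = [0.6557, 0.456]
||prox(x)|| = 0.7986
Step 4: Proximal objective.
0.5*||prox-x||^2 = 6.8821
lambda*||prox|| = 2.9628
Total = 9.845


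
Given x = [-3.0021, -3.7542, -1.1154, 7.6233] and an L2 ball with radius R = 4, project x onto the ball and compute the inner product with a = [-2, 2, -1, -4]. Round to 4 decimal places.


Step 1: Compute ||x|| (intermediates to 6 decimals).
||x|| = sqrt((-3.0021)^2 + (-3.7542)^2 + (-1.1154)^2 + 7.6233^2) = 9.081049
Step 2: Project.
Since ||x|| > R, scale = R/||x|| = 4/9.081049 = 0.440478, proj(x) = scale * x
proj(x) = [-1.322359, -1.653643, -0.491309, 3.357896]
Step 3: Dot product.
a^T * proj(x) = -2*(-1.322359) + 2*(-1.653643) - 1*(-0.491309) - 4*3.357896 = -13.6028


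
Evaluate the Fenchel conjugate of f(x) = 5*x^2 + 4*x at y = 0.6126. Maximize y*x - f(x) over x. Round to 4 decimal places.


f*(y) = sup_x {y*x - a*x^2 - b*x} = sup_x {(y-b)*x - a*x^2}
FOC: (y - b) - 2a*x = 0 => x* = (y - b)/(2a)
x* = (0.6126 - 4)/(2*5) = -0.3387
f*(0.6126) = (y-b)^2/(4a) = (0.6126 - 4)^2/(4*5)
= 11.4745/20 = 0.5737


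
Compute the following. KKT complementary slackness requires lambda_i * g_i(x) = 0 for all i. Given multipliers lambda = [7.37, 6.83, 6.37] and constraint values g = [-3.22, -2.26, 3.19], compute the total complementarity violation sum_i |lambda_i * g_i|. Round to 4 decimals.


KKT complementary slackness check:
lambda_1 * g_1 = 7.37 * -3.22 = -23.7314
lambda_2 * g_2 = 6.83 * -2.26 = -15.4358
lambda_3 * g_3 = 6.37 * 3.19 = 20.3203
Total violation = 23.7314 + 15.4358 + 20.3203 = 59.4875


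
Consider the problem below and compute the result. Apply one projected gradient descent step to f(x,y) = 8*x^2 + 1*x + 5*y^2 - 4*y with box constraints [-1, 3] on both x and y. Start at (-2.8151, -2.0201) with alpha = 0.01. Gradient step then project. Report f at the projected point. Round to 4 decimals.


Step 1: Compute gradient at (-2.8151, -2.0201).
grad_x = 2*8*-2.8151 + 1 = -44.0416
grad_y = 2*5*-2.0201 - 4 = -24.201
Step 2: Gradient step.
x_raw = -2.8151 - 0.01*-44.0416 = -2.3747
y_raw = -2.0201 - 0.01*-24.201 = -1.7781
Step 3: Project onto [-1, 3].
x_proj = clip(-2.3747) = -1.0
y_proj = clip(-1.7781) = -1.0
Step 4: Evaluate f.
f(-1.0, -1.0) = 16.0


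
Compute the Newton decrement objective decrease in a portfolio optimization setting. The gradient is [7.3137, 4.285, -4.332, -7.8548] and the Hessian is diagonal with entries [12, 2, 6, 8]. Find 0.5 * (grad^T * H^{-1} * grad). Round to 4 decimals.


Step 1: H is diagonal, so H^(-1) * g = [0.6095, 2.1425, -0.722, -0.9819].
Step 2: g^T H^(-1) g = sum_i g_i^2 / H_ii
  = (7.3137)^2/12 + (4.285)^2/2 + (-4.332)^2/6 + (-7.8548)^2/8
  = 4.4575 + 9.1806 + 3.1277 + 7.7122 = 24.4781
Step 3: Objective decrease = 0.5 * g^T H^(-1) g = 12.239


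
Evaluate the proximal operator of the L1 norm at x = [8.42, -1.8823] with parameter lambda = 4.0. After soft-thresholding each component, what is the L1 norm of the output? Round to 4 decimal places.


Soft-thresholding with lambda = 4.0:
prox(8.42) = sign(8.42)*max(|8.42| - 4.0, 0) = 4.42
prox(-1.8823) = sign(-1.8823)*max(|-1.8823| - 4.0, 0) = 0.0
prox(x) = [4.42, 0.0]
||prox(x)||_1 = 4.42 + 0.0 = 4.42


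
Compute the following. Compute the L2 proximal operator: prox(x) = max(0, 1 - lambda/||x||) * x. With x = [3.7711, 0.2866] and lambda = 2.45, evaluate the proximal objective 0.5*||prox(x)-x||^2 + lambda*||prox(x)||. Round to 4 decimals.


Step 1: Compute ||x||.
||x|| = 3.782
Step 2: Compute scaling factor.
scale = max(0, 1 - 2.45/3.782) = 0.3522
Step 3: prox(x) = [1.3281, 0.1009]
||prox(x)|| = 1.332
Step 4: Proximal objective.
0.5*||prox-x||^2 = 3.0013
lambda*||prox|| = 3.2634
Total = 6.2646


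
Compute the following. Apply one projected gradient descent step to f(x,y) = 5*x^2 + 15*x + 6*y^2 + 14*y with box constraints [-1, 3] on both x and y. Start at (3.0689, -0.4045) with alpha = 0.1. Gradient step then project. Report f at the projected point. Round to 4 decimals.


Step 1: Compute gradient at (3.0689, -0.4045).
grad_x = 2*5*3.0689 + 15 = 45.689
grad_y = 2*6*-0.4045 + 14 = 9.146
Step 2: Gradient step.
x_raw = 3.0689 - 0.1*45.689 = -1.5
y_raw = -0.4045 - 0.1*9.146 = -1.3191
Step 3: Project onto [-1, 3].
x_proj = clip(-1.5) = -1.0
y_proj = clip(-1.3191) = -1.0
Step 4: Evaluate f.
f(-1.0, -1.0) = -18.0


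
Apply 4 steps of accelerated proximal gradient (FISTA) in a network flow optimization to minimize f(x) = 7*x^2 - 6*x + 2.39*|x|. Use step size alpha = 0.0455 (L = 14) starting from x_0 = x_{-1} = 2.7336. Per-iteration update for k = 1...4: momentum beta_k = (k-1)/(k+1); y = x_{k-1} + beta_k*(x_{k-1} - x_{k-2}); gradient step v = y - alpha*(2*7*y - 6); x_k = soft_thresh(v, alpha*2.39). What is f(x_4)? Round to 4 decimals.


FISTA on f(x) = 7*x^2 - 6*x + 2.39*|x|
L = 14, alpha = 0.0455
Iteration 1: beta = 0.0, y = 2.7336 + 0.0*(2.7336 - 2.7336) = 2.7336
  grad(y) = 32.2704, v = y - alpha*grad = 1.2653
  prox(v) = soft_thresh(1.2653, 0.1087) = 1.1566
Iteration 2: beta = 0.3333, y = 1.1566 + 0.3333*(1.1566 - 2.7336) = 0.6309
  grad(y) = 2.8322, v = y - alpha*grad = 0.502
  prox(v) = soft_thresh(0.502, 0.1087) = 0.3933
Iteration 3: beta = 0.5, y = 0.3933 + 0.5*(0.3933 - 1.1566) = 0.0116
  grad(y) = -5.8374, v = y - alpha*grad = 0.2772
  prox(v) = soft_thresh(0.2772, 0.1087) = 0.1685
Iteration 4: beta = 0.6, y = 0.1685 + 0.6*(0.1685 - 0.3933) = 0.0336
  grad(y) = -5.5296, v = y - alpha*grad = 0.2852
  prox(v) = soft_thresh(0.2852, 0.1087) = 0.1765
f(x_4) = 7*0.1765^2 - 6*0.1765 + 2.39*|0.1765| = -0.419


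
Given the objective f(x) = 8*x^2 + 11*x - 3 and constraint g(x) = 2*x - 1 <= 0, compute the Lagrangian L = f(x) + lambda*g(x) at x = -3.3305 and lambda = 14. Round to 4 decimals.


Step 1: Evaluate f(x).
f(-3.3305) = 8*(-3.3305)^2 + 11*(-3.3305) - 3 = 49.1023
Step 2: Evaluate g(x).
g(-3.3305) = 2*-3.3305 - 1 = -7.661
Step 3: Compute Lagrangian.
L = 49.1023 + 14*-7.661 = -58.1517


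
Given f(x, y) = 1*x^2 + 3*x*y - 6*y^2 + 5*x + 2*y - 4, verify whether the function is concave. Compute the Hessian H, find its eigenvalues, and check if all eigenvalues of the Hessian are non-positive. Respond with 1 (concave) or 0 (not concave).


The Hessian of f(x,y) = 1*x^2 + 3*x*y - 6*y^2 + 5*x + 2*y - 4 is:
H = [[2, 3], [3, -12]]
Trace = 2 - 12 = -10
Determinant = 2*-12 - (3)^2 = -33
Discriminant = (-10)^2 - 4*-33 = 232.0
Eigenvalues: lambda_1 = -12.6158, lambda_2 = 2.6158
The function is not concave.

0


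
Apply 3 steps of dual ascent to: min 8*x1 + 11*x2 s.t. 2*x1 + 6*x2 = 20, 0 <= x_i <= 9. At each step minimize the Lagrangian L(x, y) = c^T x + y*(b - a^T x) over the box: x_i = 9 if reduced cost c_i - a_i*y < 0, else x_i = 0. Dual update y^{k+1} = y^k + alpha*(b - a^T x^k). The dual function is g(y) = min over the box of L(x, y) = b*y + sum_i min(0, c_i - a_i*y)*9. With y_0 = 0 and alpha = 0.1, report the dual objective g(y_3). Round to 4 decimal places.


Dual ascent for LP: min 8*x1 + 11*x2, 2*x1 + 6*x2 = 20, 0 <= x_i <= 9
Step 1: y^k = 0.0, reduced costs: (8.0, 11.0)
  x^k = (0.0, 0.0), subgradient = b - a^T x = 20.0
  y^{k+1} = 0.0 + 0.1*20.0 = 2.0
Step 2: y^k = 2.0, reduced costs: (4.0, -1.0)
  x^k = (0.0, 9.0), subgradient = b - a^T x = -34.0
  y^{k+1} = 2.0 + 0.1*-34.0 = -1.4
Step 3: y^k = -1.4, reduced costs: (10.8, 19.4)
  x^k = (0.0, 0.0), subgradient = b - a^T x = 20.0
  y^{k+1} = -1.4 + 0.1*20.0 = 0.6
Dual objective at y_3 = 0.6: reduced costs (6.8, 7.4), box minimizer x = (0.0, 0.0)
g(y_3) = b*y + (c1 - a1*y)*x1 + (c2 - a2*y)*x2 = 20*0.6 + 6.8*0.0 + 7.4*0.0 = 12.0 + 0.0 + 0.0 = 12.0


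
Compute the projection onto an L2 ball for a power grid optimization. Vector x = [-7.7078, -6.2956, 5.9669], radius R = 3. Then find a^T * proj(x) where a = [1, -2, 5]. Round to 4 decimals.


Step 1: Compute ||x|| (intermediates to 6 decimals).
||x|| = sqrt((-7.7078)^2 + (-6.2956)^2 + 5.9669^2) = 11.603821
Step 2: Project.
Since ||x|| > R, scale = R/||x|| = 3/11.603821 = 0.258536, proj(x) = scale * x
proj(x) = [-1.992744, -1.627639, 1.542658]
Step 3: Dot product.
a^T * proj(x) = 1*(-1.992744) - 2*(-1.627639) + 5*1.542658 = 8.9758


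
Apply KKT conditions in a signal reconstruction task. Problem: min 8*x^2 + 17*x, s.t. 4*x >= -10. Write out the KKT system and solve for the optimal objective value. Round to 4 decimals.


Step 1: Try lambda = 0 (constraint inactive).
Stationarity: 2*8*x + 17 = 0
x* = -17/(2*8) = -1.0625
Check constraint: 4*-1.0625 = -4.25 >= -10 -- satisfied.
Step 2: Compute optimal value.
f(x*) = 8*(-1.0625)^2 + 17*(-1.0625) = -9.0313


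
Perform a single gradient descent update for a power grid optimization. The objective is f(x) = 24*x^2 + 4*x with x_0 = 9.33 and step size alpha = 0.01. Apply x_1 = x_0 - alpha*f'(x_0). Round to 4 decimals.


We compute the gradient at x_0 and apply the update.
f'(x) = 48*x + 4
f'(9.33) = 48*9.33 + 4 = 451.84
x_1 = 9.33 - 0.01*451.84 = 4.8116


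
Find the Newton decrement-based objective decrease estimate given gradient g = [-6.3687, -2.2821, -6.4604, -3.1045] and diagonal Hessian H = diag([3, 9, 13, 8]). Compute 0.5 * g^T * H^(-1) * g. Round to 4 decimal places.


Step 1: H is diagonal, so H^(-1) * g = [-2.1229, -0.2536, -0.497, -0.3881].
Step 2: g^T H^(-1) g = sum_i g_i^2 / H_ii
  = (-6.3687)^2/3 + (-2.2821)^2/9 + (-6.4604)^2/13 + (-3.1045)^2/8
  = 13.5201 + 0.5787 + 3.2105 + 1.2047 = 18.514
Step 3: Objective decrease = 0.5 * g^T H^(-1) g = 9.257


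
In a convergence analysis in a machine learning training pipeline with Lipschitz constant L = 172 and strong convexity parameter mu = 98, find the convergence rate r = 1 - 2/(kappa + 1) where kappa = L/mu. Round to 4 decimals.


Step 1: Compute the condition number.
kappa = L/mu = 172/98 = 1.7551
Step 2: Compute the convergence rate.
r = 1 - 2/(kappa + 1) = 1 - 2*mu/(L + mu) = (L - mu)/(L + mu) = 74/270 = 0.2741


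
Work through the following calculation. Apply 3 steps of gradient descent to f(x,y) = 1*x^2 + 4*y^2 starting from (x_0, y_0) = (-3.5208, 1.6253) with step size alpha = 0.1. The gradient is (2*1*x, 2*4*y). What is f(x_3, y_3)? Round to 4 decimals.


Gradient descent on f(x,y) = 1*x^2 + 4*y^2.
Starting point: (-3.5208, 1.6253), alpha = 0.1
Step 1: grad_x = 2*1*-3.5208 = -7.0416, grad_y = 2*4*1.6253 = 13.0024
  x_1 = -3.5208 - 0.1*-7.0416 = -2.8166
  y_1 = 1.6253 - 0.1*13.0024 = 0.3251
Step 2: grad_x = 2*1*-2.8166 = -5.6333, grad_y = 2*4*0.3251 = 2.6005
  x_2 = -2.8166 - 0.1*-5.6333 = -2.2533
  y_2 = 0.3251 - 0.1*2.6005 = 0.065
Step 3: grad_x = 2*1*-2.2533 = -4.5066, grad_y = 2*4*0.065 = 0.5201
  x_3 = -2.2533 - 0.1*-4.5066 = -1.8026
  y_3 = 0.065 - 0.1*0.5201 = 0.013
f(-1.8026, 0.013) = 1*(-1.8026)^2 + 4*0.013^2 = 3.2502


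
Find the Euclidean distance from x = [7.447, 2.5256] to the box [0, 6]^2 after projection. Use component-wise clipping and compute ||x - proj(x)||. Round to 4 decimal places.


Project each component onto [0, 6].
clip(7.447) = 6.0, clip(2.5256) = 2.5256
Projection = [6.0, 2.5256]
Squared diffs: [2.0938, 0.0]
Distance = sqrt(2.0938) = 1.447


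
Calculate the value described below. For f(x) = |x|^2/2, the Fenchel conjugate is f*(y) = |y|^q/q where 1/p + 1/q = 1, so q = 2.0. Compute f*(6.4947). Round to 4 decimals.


The conjugate exponent q satisfies 1/p + 1/q = 1.
p = 2, so q = 2/(2 - 1) = 2.0
|y|^q = 6.4947^2.0 = 42.1811
f*(6.4947) = 42.1811 / 2.0 = 21.0906


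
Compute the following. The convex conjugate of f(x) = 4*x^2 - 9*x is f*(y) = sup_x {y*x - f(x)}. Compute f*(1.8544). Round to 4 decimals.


f*(y) = sup_x {y*x - a*x^2 - b*x} = sup_x {(y-b)*x - a*x^2}
FOC: (y - b) - 2a*x = 0 => x* = (y - b)/(2a)
x* = (1.8544 + 9)/(2*4) = 1.3568
f*(1.8544) = (y-b)^2/(4a) = (1.8544 + 9)^2/(4*4)
= 117.818/16 = 7.3636


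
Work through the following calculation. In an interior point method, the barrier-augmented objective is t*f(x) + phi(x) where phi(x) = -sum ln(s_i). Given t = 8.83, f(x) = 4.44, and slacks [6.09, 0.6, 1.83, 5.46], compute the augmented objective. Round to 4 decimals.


Step 1: Compute log-barrier.
ln values: [1.8066, -0.5108, 0.6043, 1.6974]
phi = -(1.8066 - 0.5108 + 0.6043 + 1.6974) = -3.5976
Step 2: Compute augmented objective.
t*f(x) = 8.83*4.44 = 39.2052
Total = 39.2052 - 3.5976 = 35.6076


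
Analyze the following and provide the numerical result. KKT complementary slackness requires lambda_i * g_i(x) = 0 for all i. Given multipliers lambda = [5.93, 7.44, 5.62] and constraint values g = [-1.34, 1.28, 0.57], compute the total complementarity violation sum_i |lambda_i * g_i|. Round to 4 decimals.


KKT complementary slackness check:
lambda_1 * g_1 = 5.93 * -1.34 = -7.9462
lambda_2 * g_2 = 7.44 * 1.28 = 9.5232
lambda_3 * g_3 = 5.62 * 0.57 = 3.2034
Total violation = 7.9462 + 9.5232 + 3.2034 = 20.6728


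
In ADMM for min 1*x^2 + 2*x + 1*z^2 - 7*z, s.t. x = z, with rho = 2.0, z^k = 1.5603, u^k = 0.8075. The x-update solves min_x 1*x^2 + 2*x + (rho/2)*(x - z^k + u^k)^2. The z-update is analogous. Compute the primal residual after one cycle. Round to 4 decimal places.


ADMM iteration with rho = 2.0, z^k = 1.5603, u^k = 0.8075
Step 1: x-update.
Minimize 1*x^2 + 2*x + (2.0/2)*(x - 1.5603 + 0.8075)^2
FOC: (2*1 + 2.0)*x = -2 + 2.0*(1.5603 - 0.8075)
x^{k+1} = -0.1236
Step 2: z-update.
Minimize 1*z^2 - 7*z + (2.0/2)*(-0.1236 - z + 0.8075)^2
FOC: (2*1 + 2.0)*z = 7 + 2.0*(-0.1236 + 0.8075)
z^{k+1} = 2.092
Step 3: u-update.
u^{k+1} = 0.8075 - 0.1236 - 2.092 = -1.4081
Step 4: Primal residual = |-0.1236 - 2.092| = 2.2156


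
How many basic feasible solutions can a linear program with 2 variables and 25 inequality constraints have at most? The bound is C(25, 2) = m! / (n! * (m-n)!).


Each vertex corresponds to some choice of n active constraints out of m, so the number of vertices is at most C(m, n) = m! / (n!(m-n)!).
m = 25, n = 2
Numerator: 25 * 24
Denominator: 2! = 2
C(25, 2) = 300


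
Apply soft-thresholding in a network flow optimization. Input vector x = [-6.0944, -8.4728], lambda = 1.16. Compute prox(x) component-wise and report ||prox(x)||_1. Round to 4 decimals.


Soft-thresholding with lambda = 1.16:
prox(-6.0944) = sign(-6.0944)*max(|-6.0944| - 1.16, 0) = -4.9344
prox(-8.4728) = sign(-8.4728)*max(|-8.4728| - 1.16, 0) = -7.3128
prox(x) = [-4.9344, -7.3128]
||prox(x)||_1 = 4.9344 + 7.3128 = 12.2472


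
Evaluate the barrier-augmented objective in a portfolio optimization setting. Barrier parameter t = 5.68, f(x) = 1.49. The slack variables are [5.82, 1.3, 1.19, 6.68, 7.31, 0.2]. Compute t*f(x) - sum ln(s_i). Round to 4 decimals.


Step 1: Compute log-barrier.
ln values: [1.7613, 0.2624, 0.174, 1.8991, 1.9892, -1.6094]
phi = -(1.7613 + 0.2624 + 0.174 + 1.8991 + 1.9892 - 1.6094) = -4.4765
Step 2: Compute augmented objective.
t*f(x) = 5.68*1.49 = 8.4632
Total = 8.4632 - 4.4765 = 3.9867


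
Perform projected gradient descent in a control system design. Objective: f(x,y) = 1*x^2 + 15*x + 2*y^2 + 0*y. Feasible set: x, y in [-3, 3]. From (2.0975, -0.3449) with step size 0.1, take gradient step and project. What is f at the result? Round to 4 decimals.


Step 1: Compute gradient at (2.0975, -0.3449).
grad_x = 2*1*2.0975 + 15 = 19.195
grad_y = 2*2*-0.3449 + 0 = -1.3796
Step 2: Gradient step.
x_raw = 2.0975 - 0.1*19.195 = 0.178
y_raw = -0.3449 - 0.1*-1.3796 = -0.2069
Step 3: Project onto [-3, 3].
x_proj = clip(0.178) = 0.178
y_proj = clip(-0.2069) = -0.2069
Step 4: Evaluate f.
f(0.178, -0.2069) = 2.7873


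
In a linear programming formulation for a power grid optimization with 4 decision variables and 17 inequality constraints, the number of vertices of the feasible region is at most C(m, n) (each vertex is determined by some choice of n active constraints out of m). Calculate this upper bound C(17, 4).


Each vertex corresponds to some choice of n active constraints out of m, so the number of vertices is at most C(m, n) = m! / (n!(m-n)!).
m = 17, n = 4
Numerator: 17 * 16 * 15 * 14
Denominator: 4! = 24
C(17, 4) = 2380


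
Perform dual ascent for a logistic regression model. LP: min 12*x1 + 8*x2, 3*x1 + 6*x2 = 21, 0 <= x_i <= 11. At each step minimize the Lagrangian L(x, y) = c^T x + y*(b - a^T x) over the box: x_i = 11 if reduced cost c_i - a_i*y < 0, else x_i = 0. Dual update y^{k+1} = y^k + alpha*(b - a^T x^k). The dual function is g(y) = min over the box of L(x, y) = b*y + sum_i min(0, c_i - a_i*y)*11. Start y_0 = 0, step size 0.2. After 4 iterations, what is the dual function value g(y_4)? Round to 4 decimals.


Dual ascent for LP: min 12*x1 + 8*x2, 3*x1 + 6*x2 = 21, 0 <= x_i <= 11
Step 1: y^k = 0.0, reduced costs: (12.0, 8.0)
  x^k = (0.0, 0.0), subgradient = b - a^T x = 21.0
  y^{k+1} = 0.0 + 0.2*21.0 = 4.2
Step 2: y^k = 4.2, reduced costs: (-0.6, -17.2)
  x^k = (11.0, 11.0), subgradient = b - a^T x = -78.0
  y^{k+1} = 4.2 + 0.2*-78.0 = -11.4
Step 3: y^k = -11.4, reduced costs: (46.2, 76.4)
  x^k = (0.0, 0.0), subgradient = b - a^T x = 21.0
  y^{k+1} = -11.4 + 0.2*21.0 = -7.2
Step 4: y^k = -7.2, reduced costs: (33.6, 51.2)
  x^k = (0.0, 0.0), subgradient = b - a^T x = 21.0
  y^{k+1} = -7.2 + 0.2*21.0 = -3.0
Dual objective at y_4 = -3.0: reduced costs (21.0, 26.0), box minimizer x = (0.0, 0.0)
g(y_4) = b*y + (c1 - a1*y)*x1 + (c2 - a2*y)*x2 = 21*(-3.0) + 21.0*0.0 + 26.0*0.0 = -63.0 + 0.0 + 0.0 = -63.0


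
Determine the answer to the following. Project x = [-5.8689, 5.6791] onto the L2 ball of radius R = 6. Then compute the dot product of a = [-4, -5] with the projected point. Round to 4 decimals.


Step 1: Compute ||x|| (intermediates to 6 decimals).
||x|| = sqrt((-5.8689)^2 + 5.6791^2) = 8.166772
Step 2: Project.
Since ||x|| > R, scale = R/||x|| = 6/8.166772 = 0.734684, proj(x) = scale * x
proj(x) = [-4.311787, 4.172344]
Step 3: Dot product.
a^T * proj(x) = -4*(-4.311787) - 5*4.172344 = -3.6146


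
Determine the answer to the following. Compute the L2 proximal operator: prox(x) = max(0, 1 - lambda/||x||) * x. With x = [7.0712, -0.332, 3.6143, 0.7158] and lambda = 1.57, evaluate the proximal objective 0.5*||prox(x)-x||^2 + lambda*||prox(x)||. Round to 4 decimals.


Step 1: Compute ||x||.
||x|| = 7.9805
Step 2: Compute scaling factor.
scale = max(0, 1 - 1.57/7.9805) = 0.8033
Step 3: prox(x) = [5.6801, -0.2667, 2.9033, 0.575]
||prox(x)|| = 6.4105
Step 4: Proximal objective.
0.5*||prox-x||^2 = 1.2325
lambda*||prox|| = 10.0645
Total = 11.2969


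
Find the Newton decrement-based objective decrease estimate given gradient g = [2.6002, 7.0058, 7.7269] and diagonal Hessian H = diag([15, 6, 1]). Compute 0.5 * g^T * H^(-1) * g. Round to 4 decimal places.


Step 1: H is diagonal, so H^(-1) * g = [0.1733, 1.1676, 7.7269].
Step 2: g^T H^(-1) g = sum_i g_i^2 / H_ii
  = (2.6002)^2/15 + (7.0058)^2/6 + (7.7269)^2/1
  = 0.4507 + 8.1802 + 59.705 = 68.3359
Step 3: Objective decrease = 0.5 * g^T H^(-1) g = 34.168


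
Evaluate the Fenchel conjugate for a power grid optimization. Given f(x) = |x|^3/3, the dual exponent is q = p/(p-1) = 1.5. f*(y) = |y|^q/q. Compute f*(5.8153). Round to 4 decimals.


The conjugate exponent q satisfies 1/p + 1/q = 1.
p = 3, so q = 3/(3 - 1) = 1.5
|y|^q = 5.8153^1.5 = 14.0236
f*(5.8153) = 14.0236 / 1.5 = 9.349


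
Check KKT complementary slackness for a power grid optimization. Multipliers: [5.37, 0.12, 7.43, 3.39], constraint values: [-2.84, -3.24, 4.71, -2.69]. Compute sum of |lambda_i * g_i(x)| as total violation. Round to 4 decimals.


KKT complementary slackness check:
lambda_1 * g_1 = 5.37 * -2.84 = -15.2508
lambda_2 * g_2 = 0.12 * -3.24 = -0.3888
lambda_3 * g_3 = 7.43 * 4.71 = 34.9953
lambda_4 * g_4 = 3.39 * -2.69 = -9.1191
Total violation = 15.2508 + 0.3888 + 34.9953 + 9.1191 = 59.754


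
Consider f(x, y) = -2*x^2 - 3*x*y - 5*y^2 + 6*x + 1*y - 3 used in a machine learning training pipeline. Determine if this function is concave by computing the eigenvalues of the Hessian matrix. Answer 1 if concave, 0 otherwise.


The Hessian of f(x,y) = -2*x^2 - 3*x*y - 5*y^2 + 6*x + 1*y - 3 is:
H = [[-4, -3], [-3, -10]]
Trace = -4 - 10 = -14
Determinant = -4*-10 - (-3)^2 = 31
Discriminant = (-14)^2 - 4*31 = 72.0
Eigenvalues: lambda_1 = -11.2426, lambda_2 = -2.7574
The function is concave.

1


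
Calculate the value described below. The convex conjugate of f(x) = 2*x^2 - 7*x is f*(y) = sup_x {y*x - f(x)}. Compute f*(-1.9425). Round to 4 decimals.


f*(y) = sup_x {y*x - a*x^2 - b*x} = sup_x {(y-b)*x - a*x^2}
FOC: (y - b) - 2a*x = 0 => x* = (y - b)/(2a)
x* = (-1.9425 + 7)/(2*2) = 1.2644
f*(-1.9425) = (y-b)^2/(4a) = (-1.9425 + 7)^2/(4*2)
= 25.5783/8 = 3.1973


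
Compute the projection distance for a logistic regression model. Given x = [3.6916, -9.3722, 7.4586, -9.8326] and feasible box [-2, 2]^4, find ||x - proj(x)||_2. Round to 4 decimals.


Project each component onto [-2, 2].
clip(3.6916) = 2.0, clip(-9.3722) = -2.0, clip(7.4586) = 2.0, clip(-9.8326) = -2.0
Projection = [2.0, -2.0, 2.0, -2.0]
Squared diffs: [2.8615, 54.3493, 29.7963, 61.3496]
Distance = sqrt(148.3567) = 12.1802


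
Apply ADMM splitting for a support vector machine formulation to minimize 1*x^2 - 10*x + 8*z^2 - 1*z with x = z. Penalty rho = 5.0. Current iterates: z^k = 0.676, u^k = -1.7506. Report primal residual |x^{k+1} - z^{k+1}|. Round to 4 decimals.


ADMM iteration with rho = 5.0, z^k = 0.676, u^k = -1.7506
Step 1: x-update.
Minimize 1*x^2 - 10*x + (5.0/2)*(x - 0.676 - 1.7506)^2
FOC: (2*1 + 5.0)*x = 10 + 5.0*(0.676 + 1.7506)
x^{k+1} = 3.1619
Step 2: z-update.
Minimize 8*z^2 - 1*z + (5.0/2)*(3.1619 - z - 1.7506)^2
FOC: (2*8 + 5.0)*z = 1 + 5.0*(3.1619 - 1.7506)
z^{k+1} = 0.3836
Step 3: u-update.
u^{k+1} = -1.7506 + 3.1619 - 0.3836 = 1.0276
Step 4: Primal residual = |3.1619 - 0.3836| = 2.7782


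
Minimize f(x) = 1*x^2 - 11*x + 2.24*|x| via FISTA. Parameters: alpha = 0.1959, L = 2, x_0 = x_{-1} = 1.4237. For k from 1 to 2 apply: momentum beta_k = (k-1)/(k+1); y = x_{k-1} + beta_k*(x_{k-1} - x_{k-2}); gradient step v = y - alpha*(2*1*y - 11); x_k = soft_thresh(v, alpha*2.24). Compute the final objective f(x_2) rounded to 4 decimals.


FISTA on f(x) = 1*x^2 - 11*x + 2.24*|x|
L = 2, alpha = 0.1959
Iteration 1: beta = 0.0, y = 1.4237 + 0.0*(1.4237 - 1.4237) = 1.4237
  grad(y) = -8.1526, v = y - alpha*grad = 3.0208
  prox(v) = soft_thresh(3.0208, 0.4388) = 2.582
Iteration 2: beta = 0.3333, y = 2.582 + 0.3333*(2.582 - 1.4237) = 2.9681
  grad(y) = -5.0639, v = y - alpha*grad = 3.9601
  prox(v) = soft_thresh(3.9601, 0.4388) = 3.5213
f(x_2) = 1*3.5213^2 - 11*3.5213 + 2.24*|3.5213| = -18.447


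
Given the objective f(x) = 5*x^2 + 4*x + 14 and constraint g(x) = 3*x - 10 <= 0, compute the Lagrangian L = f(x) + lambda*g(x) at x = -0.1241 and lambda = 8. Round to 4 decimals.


Step 1: Evaluate f(x).
f(-0.1241) = 5*(-0.1241)^2 + 4*(-0.1241) + 14 = 13.5806
Step 2: Evaluate g(x).
g(-0.1241) = 3*-0.1241 - 10 = -10.3723
Step 3: Compute Lagrangian.
L = 13.5806 + 8*-10.3723 = -69.3978


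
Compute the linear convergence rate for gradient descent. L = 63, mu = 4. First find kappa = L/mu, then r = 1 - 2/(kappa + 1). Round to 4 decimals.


Step 1: Compute the condition number.
kappa = L/mu = 63/4 = 15.75
Step 2: Compute the convergence rate.
r = 1 - 2/(kappa + 1) = 1 - 2*mu/(L + mu) = (L - mu)/(L + mu) = 59/67 = 0.8806


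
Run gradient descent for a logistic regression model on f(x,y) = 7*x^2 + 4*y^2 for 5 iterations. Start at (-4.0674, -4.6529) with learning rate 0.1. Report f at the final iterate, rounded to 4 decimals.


Gradient descent on f(x,y) = 7*x^2 + 4*y^2.
Starting point: (-4.0674, -4.6529), alpha = 0.1
Step 1: grad_x = 2*7*-4.0674 = -56.9436, grad_y = 2*4*-4.6529 = -37.2232
  x_1 = -4.0674 - 0.1*-56.9436 = 1.627
  y_1 = -4.6529 - 0.1*-37.2232 = -0.9306
Step 2: grad_x = 2*7*1.627 = 22.7774, grad_y = 2*4*-0.9306 = -7.4446
  x_2 = 1.627 - 0.1*22.7774 = -0.6508
  y_2 = -0.9306 - 0.1*-7.4446 = -0.1861
Step 3: grad_x = 2*7*-0.6508 = -9.111, grad_y = 2*4*-0.1861 = -1.4889
  x_3 = -0.6508 - 0.1*-9.111 = 0.2603
  y_3 = -0.1861 - 0.1*-1.4889 = -0.0372
Step 4: grad_x = 2*7*0.2603 = 3.6444, grad_y = 2*4*-0.0372 = -0.2978
  x_4 = 0.2603 - 0.1*3.6444 = -0.1041
  y_4 = -0.0372 - 0.1*-0.2978 = -0.0074
Step 5: grad_x = 2*7*-0.1041 = -1.4578, grad_y = 2*4*-0.0074 = -0.0596
  x_5 = -0.1041 - 0.1*-1.4578 = 0.0417
  y_5 = -0.0074 - 0.1*-0.0596 = -0.0015
f(0.0417, -0.0015) = 7*0.0417^2 + 4*(-0.0015)^2 = 0.0122


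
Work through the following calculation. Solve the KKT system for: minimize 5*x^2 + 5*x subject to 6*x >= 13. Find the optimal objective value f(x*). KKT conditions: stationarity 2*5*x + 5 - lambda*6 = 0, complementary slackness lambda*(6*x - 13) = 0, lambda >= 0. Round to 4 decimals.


Step 1: Try lambda = 0 (constraint inactive).
x_unc = -5/(2*5) = -0.5
Check: 6*-0.5 = -3.0 < 13 -- violated!
Step 2: Constraint must be active: 6*x = 13
x* = 13/6 = 2.1667 (rounded; the exact value 13/6 is used below)
lambda = (2*5*(13/6) + 5)/6 = 4.4444
Step 3: Compute optimal value.
f(x*) = 5*(13/6)^2 + 5*(13/6) = 34.3056


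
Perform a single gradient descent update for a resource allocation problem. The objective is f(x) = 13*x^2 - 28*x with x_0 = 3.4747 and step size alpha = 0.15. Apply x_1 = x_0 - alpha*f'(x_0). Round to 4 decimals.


We compute the gradient at x_0 and apply the update.
f'(x) = 26*x - 28
f'(3.4747) = 26*3.4747 - 28 = 62.3422
x_1 = 3.4747 - 0.15*62.3422 = -5.8766


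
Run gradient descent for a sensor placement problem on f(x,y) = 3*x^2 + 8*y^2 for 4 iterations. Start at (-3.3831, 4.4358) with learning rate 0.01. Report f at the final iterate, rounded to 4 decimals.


Gradient descent on f(x,y) = 3*x^2 + 8*y^2.
Starting point: (-3.3831, 4.4358), alpha = 0.01
Step 1: grad_x = 2*3*-3.3831 = -20.2986, grad_y = 2*8*4.4358 = 70.9728
  x_1 = -3.3831 - 0.01*-20.2986 = -3.1801
  y_1 = 4.4358 - 0.01*70.9728 = 3.7261
Step 2: grad_x = 2*3*-3.1801 = -19.0807, grad_y = 2*8*3.7261 = 59.6172
  x_2 = -3.1801 - 0.01*-19.0807 = -2.9893
  y_2 = 3.7261 - 0.01*59.6172 = 3.1299
Step 3: grad_x = 2*3*-2.9893 = -17.9358, grad_y = 2*8*3.1299 = 50.0784
  x_3 = -2.9893 - 0.01*-17.9358 = -2.8099
  y_3 = 3.1299 - 0.01*50.0784 = 2.6291
Step 4: grad_x = 2*3*-2.8099 = -16.8597, grad_y = 2*8*2.6291 = 42.0659
  x_4 = -2.8099 - 0.01*-16.8597 = -2.6414
  y_4 = 2.6291 - 0.01*42.0659 = 2.2085
f(-2.6414, 2.2085) = 3*(-2.6414)^2 + 8*2.2085^2 = 59.9485


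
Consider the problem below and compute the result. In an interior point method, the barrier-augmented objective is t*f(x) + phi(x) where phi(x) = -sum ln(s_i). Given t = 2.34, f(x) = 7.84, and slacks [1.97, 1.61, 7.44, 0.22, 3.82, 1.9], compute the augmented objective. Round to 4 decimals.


Step 1: Compute log-barrier.
ln values: [0.678, 0.4762, 2.0069, -1.5141, 1.3403, 0.6419]
phi = -(0.678 + 0.4762 + 2.0069 - 1.5141 + 1.3403 + 0.6419) = -3.6291
Step 2: Compute augmented objective.
t*f(x) = 2.34*7.84 = 18.3456
Total = 18.3456 - 3.6291 = 14.7165


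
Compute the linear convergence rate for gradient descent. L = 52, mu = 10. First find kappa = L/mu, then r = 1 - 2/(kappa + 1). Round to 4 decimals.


Step 1: Compute the condition number.
kappa = L/mu = 52/10 = 5.2
Step 2: Compute the convergence rate.
r = 1 - 2/(kappa + 1) = 1 - 2*mu/(L + mu) = (L - mu)/(L + mu) = 42/62 = 0.6774


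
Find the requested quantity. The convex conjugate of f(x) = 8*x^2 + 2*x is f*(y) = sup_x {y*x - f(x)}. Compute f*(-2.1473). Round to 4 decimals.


f*(y) = sup_x {y*x - a*x^2 - b*x} = sup_x {(y-b)*x - a*x^2}
FOC: (y - b) - 2a*x = 0 => x* = (y - b)/(2a)
x* = (-2.1473 - 2)/(2*8) = -0.2592
f*(-2.1473) = (y-b)^2/(4a) = (-2.1473 - 2)^2/(4*8)
= 17.2001/32 = 0.5375


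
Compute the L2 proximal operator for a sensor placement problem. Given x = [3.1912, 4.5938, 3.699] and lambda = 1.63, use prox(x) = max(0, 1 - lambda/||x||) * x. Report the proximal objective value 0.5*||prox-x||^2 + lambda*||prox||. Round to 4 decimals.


Step 1: Compute ||x||.
||x|| = 6.7059
Step 2: Compute scaling factor.
scale = max(0, 1 - 1.63/6.7059) = 0.7569
Step 3: prox(x) = [2.4155, 3.4772, 2.7999]
||prox(x)|| = 5.0759
Step 4: Proximal objective.
0.5*||prox-x||^2 = 1.3285
lambda*||prox|| = 8.2737
Total = 9.6022


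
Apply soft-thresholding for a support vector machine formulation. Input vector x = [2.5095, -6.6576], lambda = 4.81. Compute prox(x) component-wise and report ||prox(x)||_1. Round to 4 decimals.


Soft-thresholding with lambda = 4.81:
prox(2.5095) = sign(2.5095)*max(|2.5095| - 4.81, 0) = 0.0
prox(-6.6576) = sign(-6.6576)*max(|-6.6576| - 4.81, 0) = -1.8476
prox(x) = [0.0, -1.8476]
||prox(x)||_1 = 0.0 + 1.8476 = 1.8476


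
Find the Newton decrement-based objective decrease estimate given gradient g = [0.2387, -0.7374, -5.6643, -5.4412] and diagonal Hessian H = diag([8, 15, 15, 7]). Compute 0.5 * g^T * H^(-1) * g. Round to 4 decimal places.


Step 1: H is diagonal, so H^(-1) * g = [0.0298, -0.0492, -0.3776, -0.7773].
Step 2: g^T H^(-1) g = sum_i g_i^2 / H_ii
  = (0.2387)^2/8 + (-0.7374)^2/15 + (-5.6643)^2/15 + (-5.4412)^2/7
  = 0.0071 + 0.0363 + 2.139 + 4.2295 = 6.4118
Step 3: Objective decrease = 0.5 * g^T H^(-1) g = 3.2059


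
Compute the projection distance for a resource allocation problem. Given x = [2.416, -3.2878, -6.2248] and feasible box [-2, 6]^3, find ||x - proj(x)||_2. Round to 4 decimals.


Project each component onto [-2, 6].
clip(2.416) = 2.416, clip(-3.2878) = -2.0, clip(-6.2248) = -2.0
Projection = [2.416, -2.0, -2.0]
Squared diffs: [0.0, 1.6584, 17.8489]
Distance = sqrt(19.5073) = 4.4167


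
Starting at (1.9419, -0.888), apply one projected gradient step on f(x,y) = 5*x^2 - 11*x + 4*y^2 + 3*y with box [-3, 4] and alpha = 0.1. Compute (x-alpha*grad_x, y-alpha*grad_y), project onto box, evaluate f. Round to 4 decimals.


Step 1: Compute gradient at (1.9419, -0.888).
grad_x = 2*5*1.9419 - 11 = 8.419
grad_y = 2*4*-0.888 + 3 = -4.104
Step 2: Gradient step.
x_raw = 1.9419 - 0.1*8.419 = 1.1
y_raw = -0.888 - 0.1*-4.104 = -0.4776
Step 3: Project onto [-3, 4].
x_proj = clip(1.1) = 1.1
y_proj = clip(-0.4776) = -0.4776
Step 4: Evaluate f.
f(1.1, -0.4776) = -6.5704


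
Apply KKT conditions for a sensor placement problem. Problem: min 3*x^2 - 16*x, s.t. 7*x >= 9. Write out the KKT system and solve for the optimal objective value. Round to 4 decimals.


Step 1: Try lambda = 0 (constraint inactive).
Stationarity: 2*3*x - 16 = 0
x* = 16/(2*3) = 8/3 = 2.6667 (rounded; the exact value 8/3 is used below)
Check constraint: 7*2.6667 = 18.6669 >= 9 -- satisfied.
Step 2: Compute optimal value.
f(x*) = 3*(8/3)^2 - 16*(8/3) = -21.3333


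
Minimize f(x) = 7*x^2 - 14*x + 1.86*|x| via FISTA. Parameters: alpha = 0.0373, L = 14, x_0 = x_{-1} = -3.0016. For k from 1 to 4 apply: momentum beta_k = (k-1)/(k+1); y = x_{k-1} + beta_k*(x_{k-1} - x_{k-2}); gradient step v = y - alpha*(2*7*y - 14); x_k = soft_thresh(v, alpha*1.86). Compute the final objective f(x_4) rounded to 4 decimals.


FISTA on f(x) = 7*x^2 - 14*x + 1.86*|x|
L = 14, alpha = 0.0373
Iteration 1: beta = 0.0, y = -3.0016 + 0.0*(-3.0016 + 3.0016) = -3.0016
  grad(y) = -56.0224, v = y - alpha*grad = -0.912
  prox(v) = soft_thresh(-0.912, 0.0694) = -0.8426
Iteration 2: beta = 0.3333, y = -0.8426 + 0.3333*(-0.8426 + 3.0016) = -0.1229
  grad(y) = -15.7208, v = y - alpha*grad = 0.4635
  prox(v) = soft_thresh(0.4635, 0.0694) = 0.3941
Iteration 3: beta = 0.5, y = 0.3941 + 0.5*(0.3941 + 0.8426) = 1.0124
  grad(y) = 0.1741, v = y - alpha*grad = 1.0059
  prox(v) = soft_thresh(1.0059, 0.0694) = 0.9366
Iteration 4: beta = 0.6, y = 0.9366 + 0.6*(0.9366 - 0.3941) = 1.262
  grad(y) = 3.6686, v = y - alpha*grad = 1.1252
  prox(v) = soft_thresh(1.1252, 0.0694) = 1.0558
f(x_4) = 7*1.0558^2 - 14*1.0558 + 1.86*|1.0558| = -5.0143


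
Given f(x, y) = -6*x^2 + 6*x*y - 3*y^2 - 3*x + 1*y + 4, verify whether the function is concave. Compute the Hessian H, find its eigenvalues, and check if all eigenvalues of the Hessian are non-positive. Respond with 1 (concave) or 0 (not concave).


The Hessian of f(x,y) = -6*x^2 + 6*x*y - 3*y^2 - 3*x + 1*y + 4 is:
H = [[-12, 6], [6, -6]]
Trace = -12 - 6 = -18
Determinant = -12*-6 - (6)^2 = 36
Discriminant = (-18)^2 - 4*36 = 180.0
Eigenvalues: lambda_1 = -15.7082, lambda_2 = -2.2918
The function is concave.

1


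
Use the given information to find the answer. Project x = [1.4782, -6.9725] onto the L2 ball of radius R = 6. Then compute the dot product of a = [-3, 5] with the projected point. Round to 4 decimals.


Step 1: Compute ||x|| (intermediates to 6 decimals).
||x|| = sqrt(1.4782^2 + (-6.9725)^2) = 7.12747
Step 2: Project.
Since ||x|| > R, scale = R/||x|| = 6/7.12747 = 0.841813, proj(x) = scale * x
proj(x) = [1.244368, -5.869541]
Step 3: Dot product.
a^T * proj(x) = -3*1.244368 + 5*(-5.869541) = -33.0808


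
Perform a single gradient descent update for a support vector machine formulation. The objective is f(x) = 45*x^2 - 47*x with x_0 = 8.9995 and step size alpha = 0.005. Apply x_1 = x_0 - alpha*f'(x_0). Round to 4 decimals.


We compute the gradient at x_0 and apply the update.
f'(x) = 90*x - 47
f'(8.9995) = 90*8.9995 - 47 = 762.955
x_1 = 8.9995 - 0.005*762.955 = 5.1847


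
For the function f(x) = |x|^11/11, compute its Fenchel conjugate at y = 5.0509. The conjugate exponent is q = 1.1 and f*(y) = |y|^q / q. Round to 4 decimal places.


The conjugate exponent q satisfies 1/p + 1/q = 1.
p = 11, so q = 11/(11 - 1) = 1.1
|y|^q = 5.0509^1.1 = 5.9389
f*(5.0509) = 5.9389 / 1.1 = 5.399


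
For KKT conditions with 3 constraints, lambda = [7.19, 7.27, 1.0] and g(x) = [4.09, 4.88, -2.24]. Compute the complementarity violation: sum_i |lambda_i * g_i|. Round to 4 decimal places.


KKT complementary slackness check:
lambda_1 * g_1 = 7.19 * 4.09 = 29.4071
lambda_2 * g_2 = 7.27 * 4.88 = 35.4776
lambda_3 * g_3 = 1.0 * -2.24 = -2.24
Total violation = 29.4071 + 35.4776 + 2.24 = 67.1247


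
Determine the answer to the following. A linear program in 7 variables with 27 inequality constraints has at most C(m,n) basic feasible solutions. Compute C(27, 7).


Each vertex corresponds to some choice of n active constraints out of m, so the number of vertices is at most C(m, n) = m! / (n!(m-n)!).
m = 27, n = 7
Numerator: 27 * 26 * 25 * 24 * 23 * 22 * 21
Denominator: 7! = 5040
C(27, 7) = 888030


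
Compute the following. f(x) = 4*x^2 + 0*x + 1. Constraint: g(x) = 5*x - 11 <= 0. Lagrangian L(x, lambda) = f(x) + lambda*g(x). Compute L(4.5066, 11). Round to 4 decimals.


Step 1: Evaluate f(x).
f(4.5066) = 4*4.5066^2 + 0*4.5066 + 1 = 82.2378
Step 2: Evaluate g(x).
g(4.5066) = 5*4.5066 - 11 = 11.533
Step 3: Compute Lagrangian.
L = 82.2378 + 11*11.533 = 209.1008


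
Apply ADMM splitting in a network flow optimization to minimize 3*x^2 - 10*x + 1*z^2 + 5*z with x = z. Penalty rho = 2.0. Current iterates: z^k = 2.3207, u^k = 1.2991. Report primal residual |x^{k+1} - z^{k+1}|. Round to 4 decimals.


ADMM iteration with rho = 2.0, z^k = 2.3207, u^k = 1.2991
Step 1: x-update.
Minimize 3*x^2 - 10*x + (2.0/2)*(x - 2.3207 + 1.2991)^2
FOC: (2*3 + 2.0)*x = 10 + 2.0*(2.3207 - 1.2991)
x^{k+1} = 1.5054
Step 2: z-update.
Minimize 1*z^2 + 5*z + (2.0/2)*(1.5054 - z + 1.2991)^2
FOC: (2*1 + 2.0)*z = -5 + 2.0*(1.5054 + 1.2991)
z^{k+1} = 0.1523
Step 3: u-update.
u^{k+1} = 1.2991 + 1.5054 - 0.1523 = 2.6523
Step 4: Primal residual = |1.5054 - 0.1523| = 1.3532


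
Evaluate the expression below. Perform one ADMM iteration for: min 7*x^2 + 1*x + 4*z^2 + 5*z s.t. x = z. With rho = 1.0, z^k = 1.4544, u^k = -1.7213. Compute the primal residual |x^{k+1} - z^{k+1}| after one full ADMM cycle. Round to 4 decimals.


ADMM iteration with rho = 1.0, z^k = 1.4544, u^k = -1.7213
Step 1: x-update.
Minimize 7*x^2 + 1*x + (1.0/2)*(x - 1.4544 - 1.7213)^2
FOC: (2*7 + 1.0)*x = -1 + 1.0*(1.4544 + 1.7213)
x^{k+1} = 0.145
Step 2: z-update.
Minimize 4*z^2 + 5*z + (1.0/2)*(0.145 - z - 1.7213)^2
FOC: (2*4 + 1.0)*z = -5 + 1.0*(0.145 - 1.7213)
z^{k+1} = -0.7307
Step 3: u-update.
u^{k+1} = -1.7213 + 0.145 + 0.7307 = -0.8456
Step 4: Primal residual = |0.145 + 0.7307| = 0.8757


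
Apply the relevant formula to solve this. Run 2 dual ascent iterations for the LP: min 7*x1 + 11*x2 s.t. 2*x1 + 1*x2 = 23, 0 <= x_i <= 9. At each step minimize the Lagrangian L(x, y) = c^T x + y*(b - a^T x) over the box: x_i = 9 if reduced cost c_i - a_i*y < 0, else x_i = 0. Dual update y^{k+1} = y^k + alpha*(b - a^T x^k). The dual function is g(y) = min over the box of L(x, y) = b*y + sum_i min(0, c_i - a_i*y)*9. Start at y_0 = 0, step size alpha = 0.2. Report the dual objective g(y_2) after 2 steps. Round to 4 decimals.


Dual ascent for LP: min 7*x1 + 11*x2, 2*x1 + 1*x2 = 23, 0 <= x_i <= 9
Step 1: y^k = 0.0, reduced costs: (7.0, 11.0)
  x^k = (0.0, 0.0), subgradient = b - a^T x = 23.0
  y^{k+1} = 0.0 + 0.2*23.0 = 4.6
Step 2: y^k = 4.6, reduced costs: (-2.2, 6.4)
  x^k = (9.0, 0.0), subgradient = b - a^T x = 5.0
  y^{k+1} = 4.6 + 0.2*5.0 = 5.6
Dual objective at y_2 = 5.6: reduced costs (-4.2, 5.4), box minimizer x = (9.0, 0.0)
g(y_2) = b*y + (c1 - a1*y)*x1 + (c2 - a2*y)*x2 = 23*5.6 + (-4.2)*9.0 + 5.4*0.0 = 128.8 - 37.8 + 0.0 = 91.0


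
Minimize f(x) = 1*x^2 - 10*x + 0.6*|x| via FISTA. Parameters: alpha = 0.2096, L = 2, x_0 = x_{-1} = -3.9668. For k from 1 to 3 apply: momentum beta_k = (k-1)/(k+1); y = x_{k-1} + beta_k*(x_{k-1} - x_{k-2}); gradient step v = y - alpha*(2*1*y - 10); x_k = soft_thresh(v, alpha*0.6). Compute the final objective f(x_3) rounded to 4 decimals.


FISTA on f(x) = 1*x^2 - 10*x + 0.6*|x|
L = 2, alpha = 0.2096
Iteration 1: beta = 0.0, y = -3.9668 + 0.0*(-3.9668 + 3.9668) = -3.9668
  grad(y) = -17.9336, v = y - alpha*grad = -0.2079
  prox(v) = soft_thresh(-0.2079, 0.1258) = -0.0822
Iteration 2: beta = 0.3333, y = -0.0822 + 0.3333*(-0.0822 + 3.9668) = 1.2127
  grad(y) = -7.5746, v = y - alpha*grad = 2.8003
  prox(v) = soft_thresh(2.8003, 0.1258) = 2.6746
Iteration 3: beta = 0.5, y = 2.6746 + 0.5*(2.6746 + 0.0822) = 4.053
  grad(y) = -1.8941, v = y - alpha*grad = 4.45
  prox(v) = soft_thresh(4.45, 0.1258) = 4.3242
f(x_3) = 1*4.3242^2 - 10*4.3242 + 0.6*|4.3242| = -21.9488


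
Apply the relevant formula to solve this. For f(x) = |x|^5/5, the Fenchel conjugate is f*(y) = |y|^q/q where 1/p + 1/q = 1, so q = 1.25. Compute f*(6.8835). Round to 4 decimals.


The conjugate exponent q satisfies 1/p + 1/q = 1.
p = 5, so q = 5/(5 - 1) = 1.25
|y|^q = 6.8835^1.25 = 11.1497
f*(6.8835) = 11.1497 / 1.25 = 8.9197


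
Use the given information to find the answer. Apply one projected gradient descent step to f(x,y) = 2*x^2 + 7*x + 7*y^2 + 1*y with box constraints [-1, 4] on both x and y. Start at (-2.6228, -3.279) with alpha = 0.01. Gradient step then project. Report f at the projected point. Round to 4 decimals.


Step 1: Compute gradient at (-2.6228, -3.279).
grad_x = 2*2*-2.6228 + 7 = -3.4912
grad_y = 2*7*-3.279 + 1 = -44.906
Step 2: Gradient step.
x_raw = -2.6228 - 0.01*-3.4912 = -2.5879
y_raw = -3.279 - 0.01*-44.906 = -2.8299
Step 3: Project onto [-1, 4].
x_proj = clip(-2.5879) = -1.0
y_proj = clip(-2.8299) = -1.0
Step 4: Evaluate f.
f(-1.0, -1.0) = 1.0


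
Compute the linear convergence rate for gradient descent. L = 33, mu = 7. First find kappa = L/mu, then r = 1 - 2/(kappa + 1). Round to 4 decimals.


Step 1: Compute the condition number.
kappa = L/mu = 33/7 = 4.7143
Step 2: Compute the convergence rate.
r = 1 - 2/(kappa + 1) = 1 - 2*mu/(L + mu) = (L - mu)/(L + mu) = 26/40 = 0.65


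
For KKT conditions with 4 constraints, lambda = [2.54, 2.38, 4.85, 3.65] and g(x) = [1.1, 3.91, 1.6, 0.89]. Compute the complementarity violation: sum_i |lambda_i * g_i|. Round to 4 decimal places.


KKT complementary slackness check:
lambda_1 * g_1 = 2.54 * 1.1 = 2.794
lambda_2 * g_2 = 2.38 * 3.91 = 9.3058
lambda_3 * g_3 = 4.85 * 1.6 = 7.76
lambda_4 * g_4 = 3.65 * 0.89 = 3.2485
Total violation = 2.794 + 9.3058 + 7.76 + 3.2485 = 23.1083


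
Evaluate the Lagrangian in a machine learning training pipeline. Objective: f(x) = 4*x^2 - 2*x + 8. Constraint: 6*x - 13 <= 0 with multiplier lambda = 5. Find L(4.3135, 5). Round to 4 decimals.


Step 1: Evaluate f(x).
f(4.3135) = 4*4.3135^2 - 2*4.3135 + 8 = 73.7981
Step 2: Evaluate g(x).
g(4.3135) = 6*4.3135 - 13 = 12.881
Step 3: Compute Lagrangian.
L = 73.7981 + 5*12.881 = 138.2031
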